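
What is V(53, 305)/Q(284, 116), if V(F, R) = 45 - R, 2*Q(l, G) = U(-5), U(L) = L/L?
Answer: -520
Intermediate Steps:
U(L) = 1
Q(l, G) = ½ (Q(l, G) = (½)*1 = ½)
V(53, 305)/Q(284, 116) = (45 - 1*305)/(½) = (45 - 305)*2 = -260*2 = -520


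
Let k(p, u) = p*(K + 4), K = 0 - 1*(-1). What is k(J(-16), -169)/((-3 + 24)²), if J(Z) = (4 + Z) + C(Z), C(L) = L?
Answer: -20/63 ≈ -0.31746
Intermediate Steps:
K = 1 (K = 0 + 1 = 1)
J(Z) = 4 + 2*Z (J(Z) = (4 + Z) + Z = 4 + 2*Z)
k(p, u) = 5*p (k(p, u) = p*(1 + 4) = p*5 = 5*p)
k(J(-16), -169)/((-3 + 24)²) = (5*(4 + 2*(-16)))/((-3 + 24)²) = (5*(4 - 32))/(21²) = (5*(-28))/441 = -140*1/441 = -20/63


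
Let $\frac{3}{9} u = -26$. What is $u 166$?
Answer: $-12948$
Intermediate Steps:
$u = -78$ ($u = 3 \left(-26\right) = -78$)
$u 166 = \left(-78\right) 166 = -12948$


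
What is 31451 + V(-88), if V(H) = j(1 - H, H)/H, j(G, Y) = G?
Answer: 2767599/88 ≈ 31450.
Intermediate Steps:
V(H) = (1 - H)/H
31451 + V(-88) = 31451 + (1 - 1*(-88))/(-88) = 31451 - (1 + 88)/88 = 31451 - 1/88*89 = 31451 - 89/88 = 2767599/88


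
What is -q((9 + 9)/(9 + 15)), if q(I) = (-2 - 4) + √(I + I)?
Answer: 6 - √6/2 ≈ 4.7753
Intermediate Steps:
q(I) = -6 + √2*√I (q(I) = -6 + √(2*I) = -6 + √2*√I)
-q((9 + 9)/(9 + 15)) = -(-6 + √2*√((9 + 9)/(9 + 15))) = -(-6 + √2*√(18/24)) = -(-6 + √2*√(18*(1/24))) = -(-6 + √2*√(¾)) = -(-6 + √2*(√3/2)) = -(-6 + √6/2) = 6 - √6/2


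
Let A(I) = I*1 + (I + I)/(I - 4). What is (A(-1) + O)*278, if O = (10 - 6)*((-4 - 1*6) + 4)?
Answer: -34194/5 ≈ -6838.8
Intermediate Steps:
A(I) = I + 2*I/(-4 + I) (A(I) = I + (2*I)/(-4 + I) = I + 2*I/(-4 + I))
O = -24 (O = 4*((-4 - 6) + 4) = 4*(-10 + 4) = 4*(-6) = -24)
(A(-1) + O)*278 = (-(-2 - 1)/(-4 - 1) - 24)*278 = (-1*(-3)/(-5) - 24)*278 = (-1*(-⅕)*(-3) - 24)*278 = (-⅗ - 24)*278 = -123/5*278 = -34194/5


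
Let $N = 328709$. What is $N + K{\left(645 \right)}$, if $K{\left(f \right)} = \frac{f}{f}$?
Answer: $328710$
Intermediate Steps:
$K{\left(f \right)} = 1$
$N + K{\left(645 \right)} = 328709 + 1 = 328710$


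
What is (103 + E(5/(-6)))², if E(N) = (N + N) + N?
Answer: 40401/4 ≈ 10100.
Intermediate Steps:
E(N) = 3*N (E(N) = 2*N + N = 3*N)
(103 + E(5/(-6)))² = (103 + 3*(5/(-6)))² = (103 + 3*(5*(-⅙)))² = (103 + 3*(-⅚))² = (103 - 5/2)² = (201/2)² = 40401/4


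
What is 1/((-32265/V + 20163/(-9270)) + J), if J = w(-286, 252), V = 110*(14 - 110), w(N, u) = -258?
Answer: -1087680/279663937 ≈ -0.0038892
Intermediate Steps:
V = -10560 (V = 110*(-96) = -10560)
J = -258
1/((-32265/V + 20163/(-9270)) + J) = 1/((-32265/(-10560) + 20163/(-9270)) - 258) = 1/((-32265*(-1/10560) + 20163*(-1/9270)) - 258) = 1/((2151/704 - 6721/3090) - 258) = 1/(957503/1087680 - 258) = 1/(-279663937/1087680) = -1087680/279663937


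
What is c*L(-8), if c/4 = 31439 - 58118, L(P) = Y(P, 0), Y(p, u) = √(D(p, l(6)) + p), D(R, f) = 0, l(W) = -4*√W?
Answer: -213432*I*√2 ≈ -3.0184e+5*I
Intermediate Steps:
Y(p, u) = √p (Y(p, u) = √(0 + p) = √p)
L(P) = √P
c = -106716 (c = 4*(31439 - 58118) = 4*(-26679) = -106716)
c*L(-8) = -213432*I*√2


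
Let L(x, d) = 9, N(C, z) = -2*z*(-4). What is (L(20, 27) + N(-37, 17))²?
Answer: 21025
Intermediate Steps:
N(C, z) = 8*z
(L(20, 27) + N(-37, 17))² = (9 + 8*17)² = (9 + 136)² = 145² = 21025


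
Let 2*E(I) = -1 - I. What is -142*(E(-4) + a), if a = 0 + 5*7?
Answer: -5183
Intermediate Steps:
E(I) = -½ - I/2 (E(I) = (-1 - I)/2 = -½ - I/2)
a = 35 (a = 0 + 35 = 35)
-142*(E(-4) + a) = -142*((-½ - ½*(-4)) + 35) = -142*((-½ + 2) + 35) = -142*(3/2 + 35) = -142*73/2 = -5183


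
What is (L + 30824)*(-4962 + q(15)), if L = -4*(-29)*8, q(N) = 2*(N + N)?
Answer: -155648304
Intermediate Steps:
q(N) = 4*N (q(N) = 2*(2*N) = 4*N)
L = 928 (L = 116*8 = 928)
(L + 30824)*(-4962 + q(15)) = (928 + 30824)*(-4962 + 4*15) = 31752*(-4962 + 60) = 31752*(-4902) = -155648304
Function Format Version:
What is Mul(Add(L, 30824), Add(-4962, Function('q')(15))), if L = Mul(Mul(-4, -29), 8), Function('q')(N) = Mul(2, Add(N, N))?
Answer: -155648304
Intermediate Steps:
Function('q')(N) = Mul(4, N) (Function('q')(N) = Mul(2, Mul(2, N)) = Mul(4, N))
L = 928 (L = Mul(116, 8) = 928)
Mul(Add(L, 30824), Add(-4962, Function('q')(15))) = Mul(Add(928, 30824), Add(-4962, Mul(4, 15))) = Mul(31752, Add(-4962, 60)) = Mul(31752, -4902) = -155648304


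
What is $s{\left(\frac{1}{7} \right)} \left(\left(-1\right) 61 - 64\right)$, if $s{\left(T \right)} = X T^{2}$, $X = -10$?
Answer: $\frac{1250}{49} \approx 25.51$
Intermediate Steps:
$s{\left(T \right)} = - 10 T^{2}$
$s{\left(\frac{1}{7} \right)} \left(\left(-1\right) 61 - 64\right) = - 10 \left(\frac{1}{7}\right)^{2} \left(\left(-1\right) 61 - 64\right) = - \frac{10}{49} \left(-61 - 64\right) = \left(-10\right) \frac{1}{49} \left(-125\right) = \left(- \frac{10}{49}\right) \left(-125\right) = \frac{1250}{49}$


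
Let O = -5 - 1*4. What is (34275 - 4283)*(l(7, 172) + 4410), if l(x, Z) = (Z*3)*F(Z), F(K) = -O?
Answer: 271547568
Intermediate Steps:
O = -9 (O = -5 - 4 = -9)
F(K) = 9 (F(K) = -1*(-9) = 9)
l(x, Z) = 27*Z (l(x, Z) = (Z*3)*9 = (3*Z)*9 = 27*Z)
(34275 - 4283)*(l(7, 172) + 4410) = (34275 - 4283)*(27*172 + 4410) = 29992*(4644 + 4410) = 29992*9054 = 271547568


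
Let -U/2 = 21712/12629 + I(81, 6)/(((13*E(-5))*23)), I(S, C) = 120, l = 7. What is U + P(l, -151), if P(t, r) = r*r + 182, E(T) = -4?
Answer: 86773213757/3776071 ≈ 22980.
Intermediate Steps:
P(t, r) = 182 + r**2 (P(t, r) = r**2 + 182 = 182 + r**2)
U = -12226036/3776071 (U = -2*(21712/12629 + 120/(((13*(-4))*23))) = -2*(21712*(1/12629) + 120/((-52*23))) = -2*(21712/12629 + 120/(-1196)) = -2*(21712/12629 + 120*(-1/1196)) = -2*(21712/12629 - 30/299) = -2*6113018/3776071 = -12226036/3776071 ≈ -3.2378)
U + P(l, -151) = -12226036/3776071 + (182 + (-151)**2) = -12226036/3776071 + (182 + 22801) = -12226036/3776071 + 22983 = 86773213757/3776071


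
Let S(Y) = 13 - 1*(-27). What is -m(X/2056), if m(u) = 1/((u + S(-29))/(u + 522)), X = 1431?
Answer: -1074663/83671 ≈ -12.844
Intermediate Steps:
S(Y) = 40 (S(Y) = 13 + 27 = 40)
m(u) = (522 + u)/(40 + u) (m(u) = 1/((u + 40)/(u + 522)) = 1/((40 + u)/(522 + u)) = (522 + u)/(40 + u))
-m(X/2056) = -(522 + 1431/2056)/(40 + 1431/2056) = -1074663/(83671/2056*2056) = -2056*1074663/(83671*2056) = -1*1074663/83671 = -1074663/83671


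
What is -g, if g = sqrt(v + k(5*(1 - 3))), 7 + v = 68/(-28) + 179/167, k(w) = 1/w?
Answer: -I*sqrt(1155661710)/11690 ≈ -2.908*I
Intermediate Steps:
v = -9769/1169 (v = -7 + (68/(-28) + 179/167) = -7 + (68*(-1/28) + 179*(1/167)) = -7 + (-17/7 + 179/167) = -7 - 1586/1169 = -9769/1169 ≈ -8.3567)
g = I*sqrt(1155661710)/11690 (g = sqrt(-9769/1169 + 1/(5*(1 - 3))) = sqrt(-9769/1169 + 1/(5*(-2))) = sqrt(-9769/1169 + 1/(-10)) = sqrt(-9769/1169 - 1/10) = sqrt(-98859/11690) = I*sqrt(1155661710)/11690 ≈ 2.908*I)
-g = -I*sqrt(1155661710)/11690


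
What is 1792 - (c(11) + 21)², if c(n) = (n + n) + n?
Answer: -1124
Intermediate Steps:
c(n) = 3*n (c(n) = 2*n + n = 3*n)
1792 - (c(11) + 21)² = 1792 - (3*11 + 21)² = 1792 - (33 + 21)² = 1792 - 1*54² = 1792 - 1*2916 = 1792 - 2916 = -1124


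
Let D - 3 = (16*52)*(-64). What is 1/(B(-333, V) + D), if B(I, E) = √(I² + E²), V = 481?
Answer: -10649/566937555 - 37*√10/566937555 ≈ -1.8990e-5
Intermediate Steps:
B(I, E) = √(E² + I²)
D = -53245 (D = 3 + (16*52)*(-64) = 3 + 832*(-64) = 3 - 53248 = -53245)
1/(B(-333, V) + D) = 1/(√(481² + (-333)²) - 53245) = 1/(√(231361 + 110889) - 53245) = 1/(√342250 - 53245) = 1/(185*√10 - 53245) = 1/(-53245 + 185*√10)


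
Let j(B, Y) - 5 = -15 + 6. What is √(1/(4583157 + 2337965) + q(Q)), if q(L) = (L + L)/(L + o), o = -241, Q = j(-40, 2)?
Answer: 17*√6899119890/7814170 ≈ 0.18070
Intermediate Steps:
j(B, Y) = -4 (j(B, Y) = 5 + (-15 + 6) = 5 - 9 = -4)
Q = -4
q(L) = 2*L/(-241 + L) (q(L) = (L + L)/(L - 241) = (2*L)/(-241 + L) = 2*L/(-241 + L))
√(1/(4583157 + 2337965) + q(Q)) = √(1/(4583157 + 2337965) + 2*(-4)/(-241 - 4)) = √(1/6921122 + 2*(-4)/(-245)) = √(1/6921122 + 2*(-4)*(-1/245)) = √(1/6921122 + 8/245) = √(55369221/1695674890) = 17*√6899119890/7814170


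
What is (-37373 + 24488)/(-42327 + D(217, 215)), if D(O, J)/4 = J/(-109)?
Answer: 1404465/4614503 ≈ 0.30436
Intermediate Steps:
D(O, J) = -4*J/109 (D(O, J) = 4*(J/(-109)) = 4*(J*(-1/109)) = 4*(-J/109) = -4*J/109)
(-37373 + 24488)/(-42327 + D(217, 215)) = (-37373 + 24488)/(-42327 - 4/109*215) = -12885/(-42327 - 860/109) = -12885/(-4614503/109) = -12885*(-109/4614503) = 1404465/4614503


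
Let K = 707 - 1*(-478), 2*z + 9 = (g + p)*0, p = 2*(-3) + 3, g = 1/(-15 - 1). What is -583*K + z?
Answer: -1381719/2 ≈ -6.9086e+5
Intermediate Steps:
g = -1/16 (g = 1/(-16) = -1/16 ≈ -0.062500)
p = -3 (p = -6 + 3 = -3)
z = -9/2 (z = -9/2 + ((-1/16 - 3)*0)/2 = -9/2 + (-49/16*0)/2 = -9/2 + (½)*0 = -9/2 + 0 = -9/2 ≈ -4.5000)
K = 1185 (K = 707 + 478 = 1185)
-583*K + z = -583*1185 - 9/2 = -690855 - 9/2 = -1381719/2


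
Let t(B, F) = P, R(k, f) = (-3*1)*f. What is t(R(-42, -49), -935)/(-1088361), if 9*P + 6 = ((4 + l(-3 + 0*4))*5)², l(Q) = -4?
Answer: 2/3265083 ≈ 6.1254e-7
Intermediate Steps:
R(k, f) = -3*f
P = -⅔ (P = -⅔ + ((4 - 4)*5)²/9 = -⅔ + (0*5)²/9 = -⅔ + (⅑)*0² = -⅔ + (⅑)*0 = -⅔ + 0 = -⅔ ≈ -0.66667)
t(B, F) = -⅔
t(R(-42, -49), -935)/(-1088361) = -⅔/(-1088361) = -⅔*(-1/1088361) = 2/3265083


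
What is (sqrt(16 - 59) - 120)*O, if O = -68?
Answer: 8160 - 68*I*sqrt(43) ≈ 8160.0 - 445.91*I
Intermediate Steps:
(sqrt(16 - 59) - 120)*O = (sqrt(16 - 59) - 120)*(-68) = (sqrt(-43) - 120)*(-68) = (I*sqrt(43) - 120)*(-68) = (-120 + I*sqrt(43))*(-68) = 8160 - 68*I*sqrt(43)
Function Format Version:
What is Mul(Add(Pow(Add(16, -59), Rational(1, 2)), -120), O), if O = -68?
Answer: Add(8160, Mul(-68, I, Pow(43, Rational(1, 2)))) ≈ Add(8160.0, Mul(-445.91, I))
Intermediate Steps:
Mul(Add(Pow(Add(16, -59), Rational(1, 2)), -120), O) = Mul(Add(Pow(Add(16, -59), Rational(1, 2)), -120), -68) = Mul(Add(Pow(-43, Rational(1, 2)), -120), -68) = Mul(Add(Mul(I, Pow(43, Rational(1, 2))), -120), -68) = Mul(Add(-120, Mul(I, Pow(43, Rational(1, 2)))), -68) = Add(8160, Mul(-68, I, Pow(43, Rational(1, 2))))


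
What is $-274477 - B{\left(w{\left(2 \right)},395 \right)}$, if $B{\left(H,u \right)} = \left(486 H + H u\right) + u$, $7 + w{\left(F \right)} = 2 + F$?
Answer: $-272229$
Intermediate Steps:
$w{\left(F \right)} = -5 + F$ ($w{\left(F \right)} = -7 + \left(2 + F\right) = -5 + F$)
$B{\left(H,u \right)} = u + 486 H + H u$
$-274477 - B{\left(w{\left(2 \right)},395 \right)} = -274477 - \left(395 + 486 \left(-5 + 2\right) + \left(-5 + 2\right) 395\right) = -274477 - \left(395 + 486 \left(-3\right) - 1185\right) = -274477 - \left(395 - 1458 - 1185\right) = -274477 - -2248 = -274477 + 2248 = -272229$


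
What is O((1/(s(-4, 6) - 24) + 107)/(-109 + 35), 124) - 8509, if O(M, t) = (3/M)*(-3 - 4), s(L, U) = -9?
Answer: -14992744/1765 ≈ -8494.5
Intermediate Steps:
O(M, t) = -21/M (O(M, t) = (3/M)*(-7) = -21/M)
O((1/(s(-4, 6) - 24) + 107)/(-109 + 35), 124) - 8509 = -21*(-109 + 35)/(1/(-9 - 24) + 107) - 8509 = -21*(-74/(1/(-33) + 107)) - 8509 = -21*(-74/(-1/33 + 107)) - 8509 = -21/((3530/33)*(-1/74)) - 8509 = -21/(-1765/1221) - 8509 = -21*(-1221/1765) - 8509 = 25641/1765 - 8509 = -14992744/1765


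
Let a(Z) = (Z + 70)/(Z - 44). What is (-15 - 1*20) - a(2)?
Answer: -233/7 ≈ -33.286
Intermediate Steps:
a(Z) = (70 + Z)/(-44 + Z)
(-15 - 1*20) - a(2) = (-15 - 1*20) - (70 + 2)/(-44 + 2) = (-15 - 20) - 72/(-42) = -35 - (-1)*72/42 = -35 - 1*(-12/7) = -35 + 12/7 = -233/7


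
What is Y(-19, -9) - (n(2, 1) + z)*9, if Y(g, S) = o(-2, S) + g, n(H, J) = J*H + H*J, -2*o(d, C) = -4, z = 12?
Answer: -161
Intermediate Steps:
o(d, C) = 2 (o(d, C) = -½*(-4) = 2)
n(H, J) = 2*H*J (n(H, J) = H*J + H*J = 2*H*J)
Y(g, S) = 2 + g
Y(-19, -9) - (n(2, 1) + z)*9 = (2 - 19) - (2*2*1 + 12)*9 = -17 - (4 + 12)*9 = -17 - 16*9 = -17 - 1*144 = -17 - 144 = -161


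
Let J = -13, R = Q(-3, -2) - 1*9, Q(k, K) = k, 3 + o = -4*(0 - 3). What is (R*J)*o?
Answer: 1404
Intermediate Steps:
o = 9 (o = -3 - 4*(0 - 3) = -3 - 4*(-3) = -3 + 12 = 9)
R = -12 (R = -3 - 1*9 = -3 - 9 = -12)
(R*J)*o = -12*(-13)*9 = 156*9 = 1404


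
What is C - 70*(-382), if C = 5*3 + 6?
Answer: 26761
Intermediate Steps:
C = 21 (C = 15 + 6 = 21)
C - 70*(-382) = 21 - 70*(-382) = 21 + 26740 = 26761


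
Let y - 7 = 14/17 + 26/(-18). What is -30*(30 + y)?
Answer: -55660/51 ≈ -1091.4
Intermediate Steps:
y = 976/153 (y = 7 + (14/17 + 26/(-18)) = 7 + (14*(1/17) + 26*(-1/18)) = 7 + (14/17 - 13/9) = 7 - 95/153 = 976/153 ≈ 6.3791)
-30*(30 + y) = -30*(30 + 976/153) = -30*5566/153 = -55660/51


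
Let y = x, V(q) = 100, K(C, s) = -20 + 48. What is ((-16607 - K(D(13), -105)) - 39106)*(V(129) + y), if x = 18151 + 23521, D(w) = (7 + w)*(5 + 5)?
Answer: -2328413052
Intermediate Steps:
D(w) = 70 + 10*w (D(w) = (7 + w)*10 = 70 + 10*w)
K(C, s) = 28
x = 41672
y = 41672
((-16607 - K(D(13), -105)) - 39106)*(V(129) + y) = ((-16607 - 1*28) - 39106)*(100 + 41672) = ((-16607 - 28) - 39106)*41772 = (-16635 - 39106)*41772 = -55741*41772 = -2328413052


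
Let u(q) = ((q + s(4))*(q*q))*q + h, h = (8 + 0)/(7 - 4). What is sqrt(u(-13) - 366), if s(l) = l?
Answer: sqrt(174687)/3 ≈ 139.32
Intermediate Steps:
h = 8/3 ≈ 2.6667
u(q) = 8/3 + q**3*(4 + q) (u(q) = ((q + 4)*(q*q))*q + 8/3 = ((4 + q)*q**2)*q + 8/3 = (q**2*(4 + q))*q + 8/3 = q**3*(4 + q) + 8/3 = 8/3 + q**3*(4 + q))
sqrt(u(-13) - 366) = sqrt((8/3 + (-13)**4 + 4*(-13)**3) - 366) = sqrt((8/3 + 28561 + 4*(-2197)) - 366) = sqrt((8/3 + 28561 - 8788) - 366) = sqrt(59327/3 - 366) = sqrt(58229/3) = sqrt(174687)/3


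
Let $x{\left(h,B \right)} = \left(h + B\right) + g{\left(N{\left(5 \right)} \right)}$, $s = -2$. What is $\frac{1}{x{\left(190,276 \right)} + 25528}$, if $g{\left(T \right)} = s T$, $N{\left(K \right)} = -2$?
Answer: $\frac{1}{25998} \approx 3.8464 \cdot 10^{-5}$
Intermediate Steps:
$g{\left(T \right)} = - 2 T$
$x{\left(h,B \right)} = 4 + B + h$ ($x{\left(h,B \right)} = \left(h + B\right) - -4 = \left(B + h\right) + 4 = 4 + B + h$)
$\frac{1}{x{\left(190,276 \right)} + 25528} = \frac{1}{\left(4 + 276 + 190\right) + 25528} = \frac{1}{470 + 25528} = \frac{1}{25998}$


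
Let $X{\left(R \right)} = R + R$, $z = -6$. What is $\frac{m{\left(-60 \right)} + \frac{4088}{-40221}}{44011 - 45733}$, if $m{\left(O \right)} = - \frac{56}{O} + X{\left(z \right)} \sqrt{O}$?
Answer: $- \frac{11947}{24735915} + \frac{4 i \sqrt{15}}{287} \approx -0.00048298 + 0.053979 i$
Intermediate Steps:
$X{\left(R \right)} = 2 R$
$m{\left(O \right)} = - \frac{56}{O} - 12 \sqrt{O}$ ($m{\left(O \right)} = - \frac{56}{O} + 2 \left(-6\right) \sqrt{O} = - \frac{56}{O} - 12 \sqrt{O}$)
$\frac{m{\left(-60 \right)} + \frac{4088}{-40221}}{44011 - 45733} = \frac{\frac{4 \left(-14 - 3 \left(-60\right)^{\frac{3}{2}}\right)}{-60} + \frac{4088}{-40221}}{44011 - 45733} = \frac{4 \left(- \frac{1}{60}\right) \left(-14 - 3 \left(- 120 i \sqrt{15}\right)\right) + 4088 \left(- \frac{1}{40221}\right)}{-1722} = \left(4 \left(- \frac{1}{60}\right) \left(-14 + 360 i \sqrt{15}\right) - \frac{4088}{40221}\right) \left(- \frac{1}{1722}\right) = \left(\left(\frac{14}{15} - 24 i \sqrt{15}\right) - \frac{4088}{40221}\right) \left(- \frac{1}{1722}\right) = \left(\frac{167258}{201105} - 24 i \sqrt{15}\right) \left(- \frac{1}{1722}\right) = - \frac{11947}{24735915} + \frac{4 i \sqrt{15}}{287}$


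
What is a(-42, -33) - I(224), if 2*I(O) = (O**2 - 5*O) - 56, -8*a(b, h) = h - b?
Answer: -196009/8 ≈ -24501.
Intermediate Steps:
a(b, h) = -h/8 + b/8 (a(b, h) = -(h - b)/8 = -h/8 + b/8)
I(O) = -28 + O**2/2 - 5*O/2 (I(O) = ((O**2 - 5*O) - 56)/2 = (-56 + O**2 - 5*O)/2 = -28 + O**2/2 - 5*O/2)
a(-42, -33) - I(224) = (-1/8*(-33) + (1/8)*(-42)) - (-28 + (1/2)*224**2 - 5/2*224) = (33/8 - 21/4) - (-28 + (1/2)*50176 - 560) = -9/8 - (-28 + 25088 - 560) = -9/8 - 1*24500 = -9/8 - 24500 = -196009/8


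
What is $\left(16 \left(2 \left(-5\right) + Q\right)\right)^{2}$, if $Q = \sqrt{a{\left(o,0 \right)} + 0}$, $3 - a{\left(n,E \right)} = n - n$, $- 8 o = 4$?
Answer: $26368 - 5120 \sqrt{3} \approx 17500.0$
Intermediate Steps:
$o = - \frac{1}{2}$ ($o = \left(- \frac{1}{8}\right) 4 = - \frac{1}{2} \approx -0.5$)
$a{\left(n,E \right)} = 3$ ($a{\left(n,E \right)} = 3 - \left(n - n\right) = 3 - 0 = 3 + 0 = 3$)
$Q = \sqrt{3}$ ($Q = \sqrt{3 + 0} = \sqrt{3} \approx 1.732$)
$\left(16 \left(2 \left(-5\right) + Q\right)\right)^{2} = \left(16 \left(2 \left(-5\right) + \sqrt{3}\right)\right)^{2} = \left(16 \left(-10 + \sqrt{3}\right)\right)^{2} = \left(-160 + 16 \sqrt{3}\right)^{2}$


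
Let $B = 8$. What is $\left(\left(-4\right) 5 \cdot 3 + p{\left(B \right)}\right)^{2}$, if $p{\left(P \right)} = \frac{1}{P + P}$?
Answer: $\frac{919681}{256} \approx 3592.5$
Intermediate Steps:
$p{\left(P \right)} = \frac{1}{2 P}$
$\left(\left(-4\right) 5 \cdot 3 + p{\left(B \right)}\right)^{2} = \left(\left(-4\right) 5 \cdot 3 + \frac{1}{2 \cdot 8}\right)^{2} = \left(\left(-20\right) 3 + \frac{1}{2} \cdot \frac{1}{8}\right)^{2} = \left(-60 + \frac{1}{16}\right)^{2} = \left(- \frac{959}{16}\right)^{2} = \frac{919681}{256}$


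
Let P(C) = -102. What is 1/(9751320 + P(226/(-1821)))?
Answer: 1/9751218 ≈ 1.0255e-7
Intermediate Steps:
1/(9751320 + P(226/(-1821))) = 1/(9751320 - 102) = 1/9751218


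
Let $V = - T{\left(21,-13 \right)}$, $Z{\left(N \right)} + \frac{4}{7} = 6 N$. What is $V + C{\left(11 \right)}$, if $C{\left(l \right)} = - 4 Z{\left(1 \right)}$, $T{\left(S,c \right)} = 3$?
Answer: $- \frac{173}{7} \approx -24.714$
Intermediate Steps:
$Z{\left(N \right)} = - \frac{4}{7} + 6 N$
$V = -3$ ($V = \left(-1\right) 3 = -3$)
$C{\left(l \right)} = - \frac{152}{7}$ ($C{\left(l \right)} = - 4 \left(- \frac{4}{7} + 6 \cdot 1\right) = - 4 \left(- \frac{4}{7} + 6\right) = \left(-4\right) \frac{38}{7} = - \frac{152}{7}$)
$V + C{\left(11 \right)} = -3 - \frac{152}{7} = - \frac{173}{7}$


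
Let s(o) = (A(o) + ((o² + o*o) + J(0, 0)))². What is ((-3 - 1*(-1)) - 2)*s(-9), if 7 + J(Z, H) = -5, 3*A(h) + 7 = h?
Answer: -753424/9 ≈ -83714.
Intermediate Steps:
A(h) = -7/3 + h/3
J(Z, H) = -12 (J(Z, H) = -7 - 5 = -12)
s(o) = (-43/3 + 2*o² + o/3)² (s(o) = ((-7/3 + o/3) + ((o² + o*o) - 12))² = ((-7/3 + o/3) + ((o² + o²) - 12))² = ((-7/3 + o/3) + (2*o² - 12))² = ((-7/3 + o/3) + (-12 + 2*o²))² = (-43/3 + 2*o² + o/3)²)
((-3 - 1*(-1)) - 2)*s(-9) = ((-3 - 1*(-1)) - 2)*((-43 - 9 + 6*(-9)²)²/9) = ((-3 + 1) - 2)*((-43 - 9 + 6*81)²/9) = (-2 - 2)*((-43 - 9 + 486)²/9) = -4*434²/9 = -4*188356/9 = -753424/9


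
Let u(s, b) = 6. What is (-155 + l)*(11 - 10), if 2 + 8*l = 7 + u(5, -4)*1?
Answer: -1229/8 ≈ -153.63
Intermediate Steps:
l = 11/8 (l = -¼ + (7 + 6*1)/8 = -¼ + (7 + 6)/8 = -¼ + (⅛)*13 = -¼ + 13/8 = 11/8 ≈ 1.3750)
(-155 + l)*(11 - 10) = (-155 + 11/8)*(11 - 10) = -1229/8*1 = -1229/8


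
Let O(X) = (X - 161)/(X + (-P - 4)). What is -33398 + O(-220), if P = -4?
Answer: -7347179/220 ≈ -33396.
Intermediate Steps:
O(X) = (-161 + X)/X (O(X) = (X - 161)/(X + (-1*(-4) - 4)) = (-161 + X)/(X + (4 - 4)) = (-161 + X)/(X + 0) = (-161 + X)/X)
-33398 + O(-220) = -33398 + (-161 - 220)/(-220) = -33398 - 1/220*(-381) = -33398 + 381/220 = -7347179/220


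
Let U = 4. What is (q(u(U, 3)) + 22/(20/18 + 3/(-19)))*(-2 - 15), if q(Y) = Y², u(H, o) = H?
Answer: -108290/163 ≈ -664.36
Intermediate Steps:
(q(u(U, 3)) + 22/(20/18 + 3/(-19)))*(-2 - 15) = (4² + 22/(20/18 + 3/(-19)))*(-2 - 15) = (16 + 22/(20*(1/18) + 3*(-1/19)))*(-17) = (16 + 22/(10/9 - 3/19))*(-17) = (16 + 22/(163/171))*(-17) = (16 + 22*(171/163))*(-17) = (16 + 3762/163)*(-17) = (6370/163)*(-17) = -108290/163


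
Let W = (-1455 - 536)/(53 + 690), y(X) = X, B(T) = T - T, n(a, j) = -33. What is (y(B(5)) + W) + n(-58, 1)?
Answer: -26510/743 ≈ -35.680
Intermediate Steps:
B(T) = 0
W = -1991/743 ≈ -2.6797
(y(B(5)) + W) + n(-58, 1) = (0 - 1991/743) - 33 = -1991/743 - 33 = -26510/743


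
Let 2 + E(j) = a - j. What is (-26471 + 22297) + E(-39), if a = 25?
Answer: -4112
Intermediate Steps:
E(j) = 23 - j (E(j) = -2 + (25 - j) = 23 - j)
(-26471 + 22297) + E(-39) = (-26471 + 22297) + (23 - 1*(-39)) = -4174 + (23 + 39) = -4174 + 62 = -4112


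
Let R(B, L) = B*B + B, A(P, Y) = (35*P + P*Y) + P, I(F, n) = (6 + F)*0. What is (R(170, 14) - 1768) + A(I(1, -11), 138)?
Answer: 27302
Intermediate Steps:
I(F, n) = 0
A(P, Y) = 36*P + P*Y
R(B, L) = B + B² (R(B, L) = B² + B = B + B²)
(R(170, 14) - 1768) + A(I(1, -11), 138) = (170*(1 + 170) - 1768) + 0*(36 + 138) = (170*171 - 1768) + 0*174 = (29070 - 1768) + 0 = 27302 + 0 = 27302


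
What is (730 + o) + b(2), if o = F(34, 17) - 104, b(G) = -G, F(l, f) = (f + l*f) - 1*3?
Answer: 1216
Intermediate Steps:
F(l, f) = -3 + f + f*l (F(l, f) = (f + f*l) - 3 = -3 + f + f*l)
o = 488 (o = (-3 + 17 + 17*34) - 104 = (-3 + 17 + 578) - 104 = 592 - 104 = 488)
(730 + o) + b(2) = (730 + 488) - 1*2 = 1218 - 2 = 1216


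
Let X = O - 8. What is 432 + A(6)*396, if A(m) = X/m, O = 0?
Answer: -96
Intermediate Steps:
X = -8 (X = 0 - 8 = -8)
A(m) = -8/m
432 + A(6)*396 = 432 - 8/6*396 = 432 - 8*⅙*396 = 432 - 4/3*396 = 432 - 528 = -96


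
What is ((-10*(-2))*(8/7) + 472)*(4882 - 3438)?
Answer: 5002016/7 ≈ 7.1457e+5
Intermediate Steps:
((-10*(-2))*(8/7) + 472)*(4882 - 3438) = (20*(8*(⅐)) + 472)*1444 = (20*(8/7) + 472)*1444 = (160/7 + 472)*1444 = (3464/7)*1444 = 5002016/7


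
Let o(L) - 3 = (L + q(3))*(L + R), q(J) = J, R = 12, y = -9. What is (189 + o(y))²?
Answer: 30276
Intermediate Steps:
o(L) = 3 + (3 + L)*(12 + L) (o(L) = 3 + (L + 3)*(L + 12) = 3 + (3 + L)*(12 + L))
(189 + o(y))² = (189 + (39 + (-9)² + 15*(-9)))² = (189 + (39 + 81 - 135))² = (189 - 15)² = 174² = 30276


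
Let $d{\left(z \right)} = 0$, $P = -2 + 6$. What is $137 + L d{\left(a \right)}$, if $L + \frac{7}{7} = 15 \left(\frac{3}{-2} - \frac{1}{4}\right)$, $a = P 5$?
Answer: $137$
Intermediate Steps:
$P = 4$
$a = 20$ ($a = 4 \cdot 5 = 20$)
$L = - \frac{109}{4}$ ($L = -1 + 15 \left(\frac{3}{-2} - \frac{1}{4}\right) = -1 + 15 \left(3 \left(- \frac{1}{2}\right) - \frac{1}{4}\right) = -1 + 15 \left(- \frac{3}{2} - \frac{1}{4}\right) = -1 + 15 \left(- \frac{7}{4}\right) = -1 - \frac{105}{4} = - \frac{109}{4} \approx -27.25$)
$137 + L d{\left(a \right)} = 137 - 0 = 137 + 0 = 137$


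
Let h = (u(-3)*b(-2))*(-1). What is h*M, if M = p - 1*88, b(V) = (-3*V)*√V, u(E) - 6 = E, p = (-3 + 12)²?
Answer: 126*I*√2 ≈ 178.19*I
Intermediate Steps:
p = 81 (p = 9² = 81)
u(E) = 6 + E
b(V) = -3*V^(3/2)
M = -7 (M = 81 - 1*88 = 81 - 88 = -7)
h = -18*I*√2 (h = ((6 - 3)*(-(-6)*I*√2))*(-1) = (3*(-(-6)*I*√2))*(-1) = (3*(6*I*√2))*(-1) = (18*I*√2)*(-1) = -18*I*√2 ≈ -25.456*I)
h*M = -18*I*√2*(-7) = 126*I*√2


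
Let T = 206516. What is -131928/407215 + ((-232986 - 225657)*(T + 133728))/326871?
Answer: -920958829654972/1929083685 ≈ -4.7741e+5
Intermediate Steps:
-131928/407215 + ((-232986 - 225657)*(T + 133728))/326871 = -131928/407215 + ((-232986 - 225657)*(206516 + 133728))/326871 = -131928*1/407215 - 458643*340244*(1/326871) = -5736/17705 - 156050528892*1/326871 = -5736/17705 - 52016842964/108957 = -920958829654972/1929083685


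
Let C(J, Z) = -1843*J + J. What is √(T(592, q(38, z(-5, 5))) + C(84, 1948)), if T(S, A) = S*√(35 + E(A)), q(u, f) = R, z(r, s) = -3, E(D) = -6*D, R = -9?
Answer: 2*√(-38682 + 148*√89) ≈ 386.19*I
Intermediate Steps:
C(J, Z) = -1842*J
q(u, f) = -9
T(S, A) = S*√(35 - 6*A)
√(T(592, q(38, z(-5, 5))) + C(84, 1948)) = √(592*√(35 - 6*(-9)) - 1842*84) = √(592*√(35 + 54) - 154728) = √(592*√89 - 154728) = √(-154728 + 592*√89)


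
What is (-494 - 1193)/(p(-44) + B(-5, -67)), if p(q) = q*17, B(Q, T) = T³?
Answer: 241/43073 ≈ 0.0055952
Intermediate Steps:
p(q) = 17*q
(-494 - 1193)/(p(-44) + B(-5, -67)) = (-494 - 1193)/(17*(-44) + (-67)³) = -1687/(-748 - 300763) = -1687/(-301511) = -1687*(-1/301511) = 241/43073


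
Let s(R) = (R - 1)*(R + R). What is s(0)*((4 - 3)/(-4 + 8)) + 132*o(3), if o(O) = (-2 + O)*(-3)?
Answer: -396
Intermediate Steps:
o(O) = 6 - 3*O
s(R) = 2*R*(-1 + R) (s(R) = (-1 + R)*(2*R) = 2*R*(-1 + R))
s(0)*((4 - 3)/(-4 + 8)) + 132*o(3) = (2*0*(-1 + 0))*((4 - 3)/(-4 + 8)) + 132*(6 - 3*3) = (2*0*(-1))*(1/4) + 132*(6 - 9) = 0*(1*(¼)) + 132*(-3) = 0*(¼) - 396 = 0 - 396 = -396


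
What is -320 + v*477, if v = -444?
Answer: -212108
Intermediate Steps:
-320 + v*477 = -320 - 444*477 = -320 - 211788 = -212108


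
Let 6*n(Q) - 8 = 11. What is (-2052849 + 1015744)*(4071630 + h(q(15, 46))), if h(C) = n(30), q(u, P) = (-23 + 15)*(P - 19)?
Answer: -25336266691895/6 ≈ -4.2227e+12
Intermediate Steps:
n(Q) = 19/6 (n(Q) = 4/3 + (⅙)*11 = 4/3 + 11/6 = 19/6)
q(u, P) = 152 - 8*P (q(u, P) = -8*(-19 + P) = 152 - 8*P)
h(C) = 19/6
(-2052849 + 1015744)*(4071630 + h(q(15, 46))) = (-2052849 + 1015744)*(4071630 + 19/6) = -1037105*24429799/6 = -25336266691895/6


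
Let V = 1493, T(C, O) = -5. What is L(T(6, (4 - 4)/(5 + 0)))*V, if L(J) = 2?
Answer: 2986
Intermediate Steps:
L(T(6, (4 - 4)/(5 + 0)))*V = 2*1493 = 2986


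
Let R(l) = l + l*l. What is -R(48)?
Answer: -2352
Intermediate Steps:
R(l) = l + l²
-R(48) = -48*(1 + 48) = -48*49 = -1*2352 = -2352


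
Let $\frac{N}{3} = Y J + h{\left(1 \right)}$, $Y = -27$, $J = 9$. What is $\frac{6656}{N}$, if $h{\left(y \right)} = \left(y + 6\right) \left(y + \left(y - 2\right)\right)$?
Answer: $- \frac{6656}{729} \approx -9.1303$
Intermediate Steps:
$h{\left(y \right)} = \left(-2 + 2 y\right) \left(6 + y\right)$ ($h{\left(y \right)} = \left(6 + y\right) \left(y + \left(-2 + y\right)\right) = \left(6 + y\right) \left(-2 + 2 y\right) = \left(-2 + 2 y\right) \left(6 + y\right)$)
$N = -729$ ($N = 3 \left(\left(-27\right) 9 + \left(-12 + 2 \cdot 1^{2} + 10 \cdot 1\right)\right) = 3 \left(-243 + \left(-12 + 2 \cdot 1 + 10\right)\right) = 3 \left(-243 + \left(-12 + 2 + 10\right)\right) = 3 \left(-243 + 0\right) = 3 \left(-243\right) = -729$)
$\frac{6656}{N} = \frac{6656}{-729} = 6656 \left(- \frac{1}{729}\right) = - \frac{6656}{729}$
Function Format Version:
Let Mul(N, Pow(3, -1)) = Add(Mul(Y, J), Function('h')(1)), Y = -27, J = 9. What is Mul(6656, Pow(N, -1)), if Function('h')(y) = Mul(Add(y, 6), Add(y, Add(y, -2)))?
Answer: Rational(-6656, 729) ≈ -9.1303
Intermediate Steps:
Function('h')(y) = Mul(Add(-2, Mul(2, y)), Add(6, y)) (Function('h')(y) = Mul(Add(6, y), Add(y, Add(-2, y))) = Mul(Add(6, y), Add(-2, Mul(2, y))) = Mul(Add(-2, Mul(2, y)), Add(6, y)))
N = -729 (N = Mul(3, Add(Mul(-27, 9), Add(-12, Mul(2, Pow(1, 2)), Mul(10, 1)))) = Mul(3, Add(-243, Add(-12, Mul(2, 1), 10))) = Mul(3, Add(-243, Add(-12, 2, 10))) = Mul(3, Add(-243, 0)) = Mul(3, -243) = -729)
Mul(6656, Pow(N, -1)) = Mul(6656, Pow(-729, -1)) = Mul(6656, Rational(-1, 729)) = Rational(-6656, 729)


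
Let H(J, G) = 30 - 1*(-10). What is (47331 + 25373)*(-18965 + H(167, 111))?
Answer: -1375923200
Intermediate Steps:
H(J, G) = 40 (H(J, G) = 30 + 10 = 40)
(47331 + 25373)*(-18965 + H(167, 111)) = (47331 + 25373)*(-18965 + 40) = 72704*(-18925) = -1375923200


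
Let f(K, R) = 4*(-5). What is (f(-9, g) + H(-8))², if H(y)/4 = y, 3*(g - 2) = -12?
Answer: 2704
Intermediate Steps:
g = -2 (g = 2 + (⅓)*(-12) = 2 - 4 = -2)
f(K, R) = -20
H(y) = 4*y
(f(-9, g) + H(-8))² = (-20 + 4*(-8))² = (-20 - 32)² = (-52)² = 2704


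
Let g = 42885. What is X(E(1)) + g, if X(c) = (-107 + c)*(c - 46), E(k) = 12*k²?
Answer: 46115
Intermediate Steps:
X(c) = (-107 + c)*(-46 + c)
X(E(1)) + g = (4922 + (12*1²)² - 1836*1²) + 42885 = (4922 + (12*1)² - 1836) + 42885 = (4922 + 12² - 153*12) + 42885 = (4922 + 144 - 1836) + 42885 = 3230 + 42885 = 46115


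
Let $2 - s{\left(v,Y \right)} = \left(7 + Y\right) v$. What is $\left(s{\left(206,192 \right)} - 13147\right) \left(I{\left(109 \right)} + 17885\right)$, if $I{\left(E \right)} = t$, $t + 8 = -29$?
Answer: $-966272872$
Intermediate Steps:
$s{\left(v,Y \right)} = 2 - v \left(7 + Y\right)$ ($s{\left(v,Y \right)} = 2 - \left(7 + Y\right) v = 2 - v \left(7 + Y\right)$)
$t = -37$ ($t = -8 - 29 = -37$)
$I{\left(E \right)} = -37$
$\left(s{\left(206,192 \right)} - 13147\right) \left(I{\left(109 \right)} + 17885\right) = \left(\left(2 - 1442 - 192 \cdot 206\right) - 13147\right) \left(-37 + 17885\right) = \left(\left(2 - 1442 - 39552\right) - 13147\right) 17848 = \left(-40992 - 13147\right) 17848 = \left(-54139\right) 17848 = -966272872$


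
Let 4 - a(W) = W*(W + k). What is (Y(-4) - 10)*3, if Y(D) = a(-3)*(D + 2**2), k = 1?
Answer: -30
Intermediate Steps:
a(W) = 4 - W*(1 + W) (a(W) = 4 - W*(W + 1) = 4 - W*(1 + W))
Y(D) = -8 - 2*D (Y(D) = (4 - 1*(-3) - 1*(-3)**2)*(D + 2**2) = (4 + 3 - 1*9)*(D + 4) = (4 + 3 - 9)*(4 + D) = -2*(4 + D) = -8 - 2*D)
(Y(-4) - 10)*3 = ((-8 - 2*(-4)) - 10)*3 = ((-8 + 8) - 10)*3 = (0 - 10)*3 = -10*3 = -30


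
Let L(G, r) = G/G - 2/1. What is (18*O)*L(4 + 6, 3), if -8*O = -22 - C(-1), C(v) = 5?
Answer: -243/4 ≈ -60.750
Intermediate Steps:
L(G, r) = -1 (L(G, r) = 1 - 2*1 = 1 - 2 = -1)
O = 27/8 (O = -(-22 - 1*5)/8 = -(-22 - 5)/8 = -⅛*(-27) = 27/8 ≈ 3.3750)
(18*O)*L(4 + 6, 3) = (18*(27/8))*(-1) = (243/4)*(-1) = -243/4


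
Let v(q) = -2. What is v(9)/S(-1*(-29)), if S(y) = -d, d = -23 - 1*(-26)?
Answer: ⅔ ≈ 0.66667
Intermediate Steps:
d = 3 (d = -23 + 26 = 3)
S(y) = -3 (S(y) = -1*3 = -3)
v(9)/S(-1*(-29)) = -2/(-3) = -⅓*(-2) = ⅔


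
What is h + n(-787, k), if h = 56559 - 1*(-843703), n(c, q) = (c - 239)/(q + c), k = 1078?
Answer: 87325072/97 ≈ 9.0026e+5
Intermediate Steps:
n(c, q) = (-239 + c)/(c + q)
h = 900262 (h = 56559 + 843703 = 900262)
h + n(-787, k) = 900262 + (-239 - 787)/(-787 + 1078) = 900262 - 1026/291 = 900262 + (1/291)*(-1026) = 900262 - 342/97 = 87325072/97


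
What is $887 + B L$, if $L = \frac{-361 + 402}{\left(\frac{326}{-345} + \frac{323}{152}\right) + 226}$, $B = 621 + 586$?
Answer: $\frac{692748199}{627017} \approx 1104.8$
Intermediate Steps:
$B = 1207$
$L = \frac{113160}{627017}$ ($L = \frac{41}{\left(326 \left(- \frac{1}{345}\right) + 323 \cdot \frac{1}{152}\right) + 226} = \frac{41}{\left(- \frac{326}{345} + \frac{17}{8}\right) + 226} = \frac{41}{\frac{3257}{2760} + 226} = \frac{41}{\frac{627017}{2760}} = 41 \cdot \frac{2760}{627017} = \frac{113160}{627017} \approx 0.18047$)
$887 + B L = 887 + 1207 \cdot \frac{113160}{627017} = 887 + \frac{136584120}{627017} = \frac{692748199}{627017}$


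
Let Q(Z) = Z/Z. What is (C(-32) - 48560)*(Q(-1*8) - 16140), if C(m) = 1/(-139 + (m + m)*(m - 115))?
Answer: 7264206490821/9269 ≈ 7.8371e+8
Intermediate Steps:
C(m) = 1/(-139 + 2*m*(-115 + m)) (C(m) = 1/(-139 + (2*m)*(-115 + m)) = 1/(-139 + 2*m*(-115 + m)))
Q(Z) = 1
(C(-32) - 48560)*(Q(-1*8) - 16140) = (1/(-139 - 230*(-32) + 2*(-32)²) - 48560)*(1 - 16140) = (1/(-139 + 7360 + 2*1024) - 48560)*(-16139) = (1/(-139 + 7360 + 2048) - 48560)*(-16139) = (1/9269 - 48560)*(-16139) = -450102639/9269*(-16139) = 7264206490821/9269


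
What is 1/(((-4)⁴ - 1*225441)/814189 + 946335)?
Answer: 814189/770495322130 ≈ 1.0567e-6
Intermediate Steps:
1/(((-4)⁴ - 1*225441)/814189 + 946335) = 1/((256 - 225441)*(1/814189) + 946335) = 1/(-225185*1/814189 + 946335) = 1/(-225185/814189 + 946335) = 1/(770495322130/814189) = 814189/770495322130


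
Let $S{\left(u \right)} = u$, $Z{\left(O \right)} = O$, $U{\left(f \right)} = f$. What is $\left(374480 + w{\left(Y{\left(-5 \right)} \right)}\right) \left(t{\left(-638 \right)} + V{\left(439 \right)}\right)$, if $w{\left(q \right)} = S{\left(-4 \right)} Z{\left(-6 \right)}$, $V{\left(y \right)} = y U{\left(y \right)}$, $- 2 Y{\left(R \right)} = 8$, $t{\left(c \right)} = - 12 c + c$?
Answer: $74803054456$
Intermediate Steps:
$t{\left(c \right)} = - 11 c$
$Y{\left(R \right)} = -4$ ($Y{\left(R \right)} = \left(- \frac{1}{2}\right) 8 = -4$)
$V{\left(y \right)} = y^{2}$ ($V{\left(y \right)} = y y = y^{2}$)
$w{\left(q \right)} = 24$ ($w{\left(q \right)} = \left(-4\right) \left(-6\right) = 24$)
$\left(374480 + w{\left(Y{\left(-5 \right)} \right)}\right) \left(t{\left(-638 \right)} + V{\left(439 \right)}\right) = \left(374480 + 24\right) \left(\left(-11\right) \left(-638\right) + 439^{2}\right) = 374504 \left(7018 + 192721\right) = 374504 \cdot 199739 = 74803054456$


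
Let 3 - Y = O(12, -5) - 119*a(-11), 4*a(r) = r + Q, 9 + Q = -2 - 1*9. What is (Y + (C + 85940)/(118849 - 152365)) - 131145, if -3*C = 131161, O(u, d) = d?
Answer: -3319605032/25137 ≈ -1.3206e+5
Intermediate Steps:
C = -131161/3 (C = -1/3*131161 = -131161/3 ≈ -43720.)
Q = -20 (Q = -9 + (-2 - 1*9) = -9 + (-2 - 9) = -9 - 11 = -20)
a(r) = -5 + r/4 (a(r) = (r - 20)/4 = (-20 + r)/4 = -5 + r/4)
Y = -3657/4 (Y = 3 - (-5 - 119*(-5 + (1/4)*(-11))) = 3 - (-5 - 119*(-5 - 11/4)) = 3 - (-5 - 119*(-31/4)) = 3 - (-5 + 3689/4) = 3 - 1*3669/4 = 3 - 3669/4 = -3657/4 ≈ -914.25)
(Y + (C + 85940)/(118849 - 152365)) - 131145 = (-3657/4 + (-131161/3 + 85940)/(118849 - 152365)) - 131145 = (-3657/4 + (126659/3)/(-33516)) - 131145 = (-3657/4 + (126659/3)*(-1/33516)) - 131145 = (-3657/4 - 126659/100548) - 131145 = -23013167/25137 - 131145 = -3319605032/25137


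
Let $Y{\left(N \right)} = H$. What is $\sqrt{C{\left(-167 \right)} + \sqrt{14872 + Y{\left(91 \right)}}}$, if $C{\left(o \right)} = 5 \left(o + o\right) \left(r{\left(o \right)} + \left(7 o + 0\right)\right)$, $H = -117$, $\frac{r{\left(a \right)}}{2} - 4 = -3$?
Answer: $\sqrt{1948890 + \sqrt{14755}} \approx 1396.1$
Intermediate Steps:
$r{\left(a \right)} = 2$ ($r{\left(a \right)} = 8 + 2 \left(-3\right) = 8 - 6 = 2$)
$Y{\left(N \right)} = -117$
$C{\left(o \right)} = 10 o \left(2 + 7 o\right)$ ($C{\left(o \right)} = 5 \left(o + o\right) \left(2 + \left(7 o + 0\right)\right) = 5 \cdot 2 o \left(2 + 7 o\right) = 10 o \left(2 + 7 o\right)$)
$\sqrt{C{\left(-167 \right)} + \sqrt{14872 + Y{\left(91 \right)}}} = \sqrt{10 \left(-167\right) \left(2 + 7 \left(-167\right)\right) + \sqrt{14872 - 117}} = \sqrt{10 \left(-167\right) \left(2 - 1169\right) + \sqrt{14755}} = \sqrt{10 \left(-167\right) \left(-1167\right) + \sqrt{14755}} = \sqrt{1948890 + \sqrt{14755}}$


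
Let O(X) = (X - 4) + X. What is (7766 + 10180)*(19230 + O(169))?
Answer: 351095544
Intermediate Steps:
O(X) = -4 + 2*X (O(X) = (-4 + X) + X = -4 + 2*X)
(7766 + 10180)*(19230 + O(169)) = (7766 + 10180)*(19230 + (-4 + 2*169)) = 17946*(19230 + (-4 + 338)) = 17946*(19230 + 334) = 17946*19564 = 351095544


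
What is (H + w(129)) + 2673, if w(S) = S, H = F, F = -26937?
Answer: -24135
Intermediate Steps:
H = -26937
(H + w(129)) + 2673 = (-26937 + 129) + 2673 = -26808 + 2673 = -24135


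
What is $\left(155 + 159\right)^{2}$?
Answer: $98596$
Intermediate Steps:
$\left(155 + 159\right)^{2} = 314^{2} = 98596$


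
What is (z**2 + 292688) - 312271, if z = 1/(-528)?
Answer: -5459427071/278784 ≈ -19583.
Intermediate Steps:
z = -1/528 ≈ -0.0018939
(z**2 + 292688) - 312271 = ((-1/528)**2 + 292688) - 312271 = (1/278784 + 292688) - 312271 = 81596731393/278784 - 312271 = -5459427071/278784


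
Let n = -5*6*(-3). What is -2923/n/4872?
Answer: -2923/438480 ≈ -0.0066662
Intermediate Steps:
n = 90 (n = -30*(-3) = 90)
-2923/n/4872 = -2923/90/4872 = -2923*1/90*(1/4872) = -2923/90*1/4872 = -2923/438480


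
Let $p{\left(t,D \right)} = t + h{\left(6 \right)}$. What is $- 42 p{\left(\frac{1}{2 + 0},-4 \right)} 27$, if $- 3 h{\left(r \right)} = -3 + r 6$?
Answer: $11907$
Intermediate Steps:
$h{\left(r \right)} = 1 - 2 r$ ($h{\left(r \right)} = - \frac{-3 + r 6}{3} = - \frac{-3 + 6 r}{3} = 1 - 2 r$)
$p{\left(t,D \right)} = -11 + t$ ($p{\left(t,D \right)} = t + \left(1 - 12\right) = t - 11 = -11 + t$)
$- 42 p{\left(\frac{1}{2 + 0},-4 \right)} 27 = - 42 \left(-11 + \frac{1}{2 + 0}\right) 27 = - 42 \left(-11 + \frac{1}{2}\right) 27 = \left(-42\right) \left(- \frac{21}{2}\right) 27 = 441 \cdot 27 = 11907$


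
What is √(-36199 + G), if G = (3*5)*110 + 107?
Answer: I*√34442 ≈ 185.59*I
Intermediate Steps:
G = 1757 (G = 15*110 + 107 = 1650 + 107 = 1757)
√(-36199 + G) = √(-36199 + 1757) = √(-34442) = I*√34442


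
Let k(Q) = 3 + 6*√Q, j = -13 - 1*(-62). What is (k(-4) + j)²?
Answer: 2560 + 1248*I ≈ 2560.0 + 1248.0*I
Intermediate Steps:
j = 49 (j = -13 + 62 = 49)
(k(-4) + j)² = ((3 + 6*√(-4)) + 49)² = ((3 + 6*(2*I)) + 49)² = ((3 + 12*I) + 49)² = (52 + 12*I)²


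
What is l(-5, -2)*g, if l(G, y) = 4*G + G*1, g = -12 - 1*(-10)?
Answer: 50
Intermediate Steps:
g = -2 (g = -12 + 10 = -2)
l(G, y) = 5*G (l(G, y) = 4*G + G = 5*G)
l(-5, -2)*g = (5*(-5))*(-2) = -25*(-2) = 50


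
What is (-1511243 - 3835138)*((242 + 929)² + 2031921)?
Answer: -18194600656722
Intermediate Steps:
(-1511243 - 3835138)*((242 + 929)² + 2031921) = -5346381*(1171² + 2031921) = -5346381*(1371241 + 2031921) = -5346381*3403162 = -18194600656722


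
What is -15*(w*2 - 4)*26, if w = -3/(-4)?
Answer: 975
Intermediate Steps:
w = ¾ (w = -3*(-¼) = ¾ ≈ 0.75000)
-15*(w*2 - 4)*26 = -15*((¾)*2 - 4)*26 = -15*(3/2 - 4)*26 = -15*(-5/2)*26 = (75/2)*26 = 975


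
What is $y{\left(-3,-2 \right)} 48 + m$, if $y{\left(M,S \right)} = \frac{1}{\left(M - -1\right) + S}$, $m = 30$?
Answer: $18$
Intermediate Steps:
$y{\left(M,S \right)} = \frac{1}{1 + M + S}$ ($y{\left(M,S \right)} = \frac{1}{\left(M + 1\right) + S} = \frac{1}{\left(1 + M\right) + S} = \frac{1}{1 + M + S}$)
$y{\left(-3,-2 \right)} 48 + m = \frac{1}{1 - 3 - 2} \cdot 48 + 30 = \frac{1}{-4} \cdot 48 + 30 = \left(- \frac{1}{4}\right) 48 + 30 = -12 + 30 = 18$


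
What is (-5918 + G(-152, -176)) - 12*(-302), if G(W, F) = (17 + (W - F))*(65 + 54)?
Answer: 2585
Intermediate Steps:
G(W, F) = 2023 - 119*F + 119*W (G(W, F) = (17 + W - F)*119 = 2023 - 119*F + 119*W)
(-5918 + G(-152, -176)) - 12*(-302) = (-5918 + (2023 - 119*(-176) + 119*(-152))) - 12*(-302) = (-5918 + (2023 + 20944 - 18088)) + 3624 = (-5918 + 4879) + 3624 = -1039 + 3624 = 2585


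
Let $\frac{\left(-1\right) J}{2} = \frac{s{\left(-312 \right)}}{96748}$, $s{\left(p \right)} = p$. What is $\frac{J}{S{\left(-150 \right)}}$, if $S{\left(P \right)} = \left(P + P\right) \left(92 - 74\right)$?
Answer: $- \frac{13}{10884150} \approx -1.1944 \cdot 10^{-6}$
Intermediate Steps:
$S{\left(P \right)} = 36 P$ ($S{\left(P \right)} = 2 P 18 = 36 P$)
$J = \frac{156}{24187}$ ($J = - 2 \left(- \frac{312}{96748}\right) = - 2 \left(\left(-312\right) \frac{1}{96748}\right) = \left(-2\right) \left(- \frac{78}{24187}\right) = \frac{156}{24187} \approx 0.0064497$)
$\frac{J}{S{\left(-150 \right)}} = \frac{156}{24187 \cdot 36 \left(-150\right)} = \frac{156}{24187 \left(-5400\right)} = \frac{156}{24187} \left(- \frac{1}{5400}\right) = - \frac{13}{10884150}$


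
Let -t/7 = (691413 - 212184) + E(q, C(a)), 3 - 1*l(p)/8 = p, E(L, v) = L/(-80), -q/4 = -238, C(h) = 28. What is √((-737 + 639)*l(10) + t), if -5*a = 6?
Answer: I*√334903170/10 ≈ 1830.0*I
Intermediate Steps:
a = -6/5 (a = -⅕*6 = -6/5 ≈ -1.2000)
q = 952 (q = -4*(-238) = 952)
E(L, v) = -L/80 (E(L, v) = L*(-1/80) = -L/80)
l(p) = 24 - 8*p
t = -33545197/10 (t = -7*((691413 - 212184) - 1/80*952) = -7*(479229 - 119/10) = -7*4792171/10 = -33545197/10 ≈ -3.3545e+6)
√((-737 + 639)*l(10) + t) = √((-737 + 639)*(24 - 8*10) - 33545197/10) = √(-98*(24 - 80) - 33545197/10) = √(-98*(-56) - 33545197/10) = √(5488 - 33545197/10) = √(-33490317/10) = I*√334903170/10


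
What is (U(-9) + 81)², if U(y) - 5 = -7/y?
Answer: 609961/81 ≈ 7530.4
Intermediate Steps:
U(y) = 5 - 7/y
(U(-9) + 81)² = ((5 - 7/(-9)) + 81)² = ((5 - 7*(-⅑)) + 81)² = ((5 + 7/9) + 81)² = (52/9 + 81)² = (781/9)² = 609961/81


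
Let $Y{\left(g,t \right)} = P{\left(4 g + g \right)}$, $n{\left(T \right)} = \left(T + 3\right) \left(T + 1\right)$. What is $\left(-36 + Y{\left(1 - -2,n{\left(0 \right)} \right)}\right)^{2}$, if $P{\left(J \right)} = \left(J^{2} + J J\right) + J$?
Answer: $184041$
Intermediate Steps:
$n{\left(T \right)} = \left(1 + T\right) \left(3 + T\right)$ ($n{\left(T \right)} = \left(3 + T\right) \left(1 + T\right) = \left(1 + T\right) \left(3 + T\right)$)
$P{\left(J \right)} = J + 2 J^{2}$ ($P{\left(J \right)} = \left(J^{2} + J^{2}\right) + J = 2 J^{2} + J = J + 2 J^{2}$)
$Y{\left(g,t \right)} = 5 g \left(1 + 10 g\right)$ ($Y{\left(g,t \right)} = \left(4 g + g\right) \left(1 + 2 \left(4 g + g\right)\right) = 5 g \left(1 + 2 \cdot 5 g\right) = 5 g \left(1 + 10 g\right)$)
$\left(-36 + Y{\left(1 - -2,n{\left(0 \right)} \right)}\right)^{2} = \left(-36 + 5 \left(1 - -2\right) \left(1 + 10 \left(1 - -2\right)\right)\right)^{2} = \left(-36 + 5 \left(1 + 2\right) \left(1 + 10 \left(1 + 2\right)\right)\right)^{2} = \left(-36 + 5 \cdot 3 \left(1 + 10 \cdot 3\right)\right)^{2} = \left(-36 + 5 \cdot 3 \left(1 + 30\right)\right)^{2} = \left(-36 + 5 \cdot 3 \cdot 31\right)^{2} = \left(-36 + 465\right)^{2} = 429^{2} = 184041$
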